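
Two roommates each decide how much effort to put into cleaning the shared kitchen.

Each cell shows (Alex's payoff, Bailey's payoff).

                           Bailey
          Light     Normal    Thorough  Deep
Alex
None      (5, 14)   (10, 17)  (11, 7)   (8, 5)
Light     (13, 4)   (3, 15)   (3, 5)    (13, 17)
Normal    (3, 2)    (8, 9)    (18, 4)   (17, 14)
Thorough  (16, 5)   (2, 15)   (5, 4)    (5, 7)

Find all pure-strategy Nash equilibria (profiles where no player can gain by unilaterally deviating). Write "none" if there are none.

(None, Light): Alex can switch to Light (5 → 13). Not NE.
(None, Normal): Alex gets 10, best alternative 8; Bailey gets 17, best alternative 14. No profitable deviation — NE.
(None, Thorough): Alex can switch to Normal (11 → 18). Not NE.
(None, Deep): Alex can switch to Light (8 → 13). Not NE.
(Light, Light): Alex can switch to Thorough (13 → 16). Not NE.
(Light, Normal): Alex can switch to None (3 → 10). Not NE.
(Light, Thorough): Alex can switch to None (3 → 11). Not NE.
(Light, Deep): Alex can switch to Normal (13 → 17). Not NE.
(Normal, Light): Alex can switch to None (3 → 5). Not NE.
(Normal, Normal): Alex can switch to None (8 → 10). Not NE.
(Normal, Thorough): Bailey can switch to Normal (4 → 9). Not NE.
(Normal, Deep): Alex gets 17, best alternative 13; Bailey gets 14, best alternative 9. No profitable deviation — NE.
(Thorough, Light): Bailey can switch to Normal (5 → 15). Not NE.
(Thorough, Normal): Alex can switch to None (2 → 10). Not NE.
(The remaining 2 profiles each have a profitable deviation by the same check.)

Pure-strategy Nash equilibria: (None, Normal), (Normal, Deep)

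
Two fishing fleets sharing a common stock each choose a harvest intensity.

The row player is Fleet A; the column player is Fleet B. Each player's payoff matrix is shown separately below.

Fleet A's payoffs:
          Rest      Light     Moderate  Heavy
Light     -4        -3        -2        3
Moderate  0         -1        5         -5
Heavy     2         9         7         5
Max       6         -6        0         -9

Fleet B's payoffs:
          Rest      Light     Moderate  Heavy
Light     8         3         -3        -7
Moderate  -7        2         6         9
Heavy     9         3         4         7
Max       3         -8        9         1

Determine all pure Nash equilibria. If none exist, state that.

No pure-strategy Nash equilibrium.

Mark each player's best response to every combination of opponents' strategies; a profile where every player is best-responding is a pure Nash equilibrium.
Fleet A against Rest: payoffs -4, 0, 2, 6 → best response Max.
Fleet A against Light: payoffs -3, -1, 9, -6 → best response Heavy.
Fleet A against Moderate: payoffs -2, 5, 7, 0 → best response Heavy.
Fleet A against Heavy: payoffs 3, -5, 5, -9 → best response Heavy.
Fleet B against Light: payoffs 8, 3, -3, -7 → best response Rest.
Fleet B against Moderate: payoffs -7, 2, 6, 9 → best response Heavy.
Fleet B against Heavy: payoffs 9, 3, 4, 7 → best response Rest.
Fleet B against Max: payoffs 3, -8, 9, 1 → best response Moderate.
No profile is a mutual best response for all players.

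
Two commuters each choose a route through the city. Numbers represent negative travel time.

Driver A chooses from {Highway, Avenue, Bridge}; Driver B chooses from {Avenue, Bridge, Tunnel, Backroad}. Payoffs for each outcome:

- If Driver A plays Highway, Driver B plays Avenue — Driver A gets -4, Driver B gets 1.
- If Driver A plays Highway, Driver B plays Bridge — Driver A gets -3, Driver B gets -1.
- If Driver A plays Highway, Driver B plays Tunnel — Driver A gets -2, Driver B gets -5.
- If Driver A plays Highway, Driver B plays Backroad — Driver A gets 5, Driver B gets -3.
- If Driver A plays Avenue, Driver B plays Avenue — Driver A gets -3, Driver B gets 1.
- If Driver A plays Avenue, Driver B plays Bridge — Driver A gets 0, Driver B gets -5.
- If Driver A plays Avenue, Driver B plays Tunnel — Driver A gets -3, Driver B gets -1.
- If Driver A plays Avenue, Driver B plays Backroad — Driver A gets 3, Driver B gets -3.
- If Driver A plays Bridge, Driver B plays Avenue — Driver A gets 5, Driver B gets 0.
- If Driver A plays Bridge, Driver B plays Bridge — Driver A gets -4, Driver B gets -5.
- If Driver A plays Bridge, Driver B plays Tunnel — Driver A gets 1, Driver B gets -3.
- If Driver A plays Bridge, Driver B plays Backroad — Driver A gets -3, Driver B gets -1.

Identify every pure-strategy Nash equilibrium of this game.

Pure NE: (Bridge, Avenue)

Driver A against Avenue: payoffs -4, -3, 5 → best response Bridge.
Driver A against Bridge: payoffs -3, 0, -4 → best response Avenue.
Driver A against Tunnel: payoffs -2, -3, 1 → best response Bridge.
Driver A against Backroad: payoffs 5, 3, -3 → best response Highway.
Driver B against Highway: payoffs 1, -1, -5, -3 → best response Avenue.
Driver B against Avenue: payoffs 1, -5, -1, -3 → best response Avenue.
Driver B against Bridge: payoffs 0, -5, -3, -1 → best response Avenue.
Mutual best responses: (Bridge, Avenue).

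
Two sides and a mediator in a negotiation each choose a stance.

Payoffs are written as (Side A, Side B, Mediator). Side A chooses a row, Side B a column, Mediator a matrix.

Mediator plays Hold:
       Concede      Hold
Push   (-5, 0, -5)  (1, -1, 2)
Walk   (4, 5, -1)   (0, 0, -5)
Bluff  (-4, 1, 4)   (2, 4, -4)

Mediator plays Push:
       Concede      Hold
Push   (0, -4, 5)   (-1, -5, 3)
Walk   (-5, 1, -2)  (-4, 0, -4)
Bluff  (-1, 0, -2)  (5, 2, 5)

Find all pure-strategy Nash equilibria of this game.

(Push, Concede, Push), (Walk, Concede, Hold), (Bluff, Hold, Push)

Side A against (Concede, Hold): payoffs -5, 4, -4 → best response Walk.
Side A against (Concede, Push): payoffs 0, -5, -1 → best response Push.
Side A against (Hold, Hold): payoffs 1, 0, 2 → best response Bluff.
Side A against (Hold, Push): payoffs -1, -4, 5 → best response Bluff.
Side B against (Push, Hold): payoffs 0, -1 → best response Concede.
Side B against (Push, Push): payoffs -4, -5 → best response Concede.
Side B against (Walk, Hold): payoffs 5, 0 → best response Concede.
Side B against (Walk, Push): payoffs 1, 0 → best response Concede.
Side B against (Bluff, Hold): payoffs 1, 4 → best response Hold.
Side B against (Bluff, Push): payoffs 0, 2 → best response Hold.
Mediator against (Push, Concede): payoffs -5, 5 → best response Push.
Mediator against (Push, Hold): payoffs 2, 3 → best response Push.
Mediator against (Walk, Concede): payoffs -1, -2 → best response Hold.
Mediator against (Walk, Hold): payoffs -5, -4 → best response Push.
Mediator against (Bluff, Concede): payoffs 4, -2 → best response Hold.
Mediator against (Bluff, Hold): payoffs -4, 5 → best response Push.
Mutual best responses: (Push, Concede, Push); (Walk, Concede, Hold); (Bluff, Hold, Push).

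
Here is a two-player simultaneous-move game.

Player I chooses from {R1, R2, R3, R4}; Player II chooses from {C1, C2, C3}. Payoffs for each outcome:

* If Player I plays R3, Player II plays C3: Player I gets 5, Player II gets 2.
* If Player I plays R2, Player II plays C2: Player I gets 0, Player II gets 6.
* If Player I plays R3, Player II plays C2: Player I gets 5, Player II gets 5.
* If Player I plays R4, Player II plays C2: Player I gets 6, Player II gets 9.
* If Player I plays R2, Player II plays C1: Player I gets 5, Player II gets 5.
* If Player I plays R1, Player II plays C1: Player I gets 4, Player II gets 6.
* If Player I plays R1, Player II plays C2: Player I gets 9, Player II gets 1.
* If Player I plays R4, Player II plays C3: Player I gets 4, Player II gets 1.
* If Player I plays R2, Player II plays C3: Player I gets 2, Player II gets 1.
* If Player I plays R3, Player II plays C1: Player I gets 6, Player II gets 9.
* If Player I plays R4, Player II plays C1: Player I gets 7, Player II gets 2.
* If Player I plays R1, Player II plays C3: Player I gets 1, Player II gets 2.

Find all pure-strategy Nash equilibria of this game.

This game has no pure Nash equilibrium.

(R1, C1): Player I can switch to R2 (4 → 5). Not NE.
(R1, C2): Player II can switch to C1 (1 → 6). Not NE.
(R1, C3): Player I can switch to R2 (1 → 2). Not NE.
(R2, C1): Player I can switch to R3 (5 → 6). Not NE.
(R2, C2): Player I can switch to R1 (0 → 9). Not NE.
(R2, C3): Player I can switch to R3 (2 → 5). Not NE.
(R3, C1): Player I can switch to R4 (6 → 7). Not NE.
(R3, C2): Player I can switch to R1 (5 → 9). Not NE.
(R3, C3): Player II can switch to C1 (2 → 9). Not NE.
(R4, C1): Player II can switch to C2 (2 → 9). Not NE.
(The remaining 2 profiles each have a profitable deviation by the same check.)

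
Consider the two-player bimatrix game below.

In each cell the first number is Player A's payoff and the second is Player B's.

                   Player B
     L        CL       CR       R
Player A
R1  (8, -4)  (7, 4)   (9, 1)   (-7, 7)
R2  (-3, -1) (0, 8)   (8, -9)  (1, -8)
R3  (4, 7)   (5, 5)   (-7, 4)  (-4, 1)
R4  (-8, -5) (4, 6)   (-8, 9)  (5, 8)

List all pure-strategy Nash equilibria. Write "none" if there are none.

For each strategy profile, look for a profitable unilateral deviation.
(R1, L): Player B can switch to CL (-4 → 4). Not NE.
(R1, CL): Player B can switch to R (4 → 7). Not NE.
(R1, CR): Player B can switch to CL (1 → 4). Not NE.
(R1, R): Player A can switch to R2 (-7 → 1). Not NE.
(R2, L): Player A can switch to R1 (-3 → 8). Not NE.
(R2, CL): Player A can switch to R1 (0 → 7). Not NE.
(R2, CR): Player A can switch to R1 (8 → 9). Not NE.
(R2, R): Player A can switch to R4 (1 → 5). Not NE.
(R3, L): Player A can switch to R1 (4 → 8). Not NE.
(R3, CL): Player A can switch to R1 (5 → 7). Not NE.
(R3, CR): Player A can switch to R1 (-7 → 9). Not NE.
(R3, R): Player A can switch to R2 (-4 → 1). Not NE.
(The remaining 4 profiles each have a profitable deviation by the same check.)

This game has no pure Nash equilibrium.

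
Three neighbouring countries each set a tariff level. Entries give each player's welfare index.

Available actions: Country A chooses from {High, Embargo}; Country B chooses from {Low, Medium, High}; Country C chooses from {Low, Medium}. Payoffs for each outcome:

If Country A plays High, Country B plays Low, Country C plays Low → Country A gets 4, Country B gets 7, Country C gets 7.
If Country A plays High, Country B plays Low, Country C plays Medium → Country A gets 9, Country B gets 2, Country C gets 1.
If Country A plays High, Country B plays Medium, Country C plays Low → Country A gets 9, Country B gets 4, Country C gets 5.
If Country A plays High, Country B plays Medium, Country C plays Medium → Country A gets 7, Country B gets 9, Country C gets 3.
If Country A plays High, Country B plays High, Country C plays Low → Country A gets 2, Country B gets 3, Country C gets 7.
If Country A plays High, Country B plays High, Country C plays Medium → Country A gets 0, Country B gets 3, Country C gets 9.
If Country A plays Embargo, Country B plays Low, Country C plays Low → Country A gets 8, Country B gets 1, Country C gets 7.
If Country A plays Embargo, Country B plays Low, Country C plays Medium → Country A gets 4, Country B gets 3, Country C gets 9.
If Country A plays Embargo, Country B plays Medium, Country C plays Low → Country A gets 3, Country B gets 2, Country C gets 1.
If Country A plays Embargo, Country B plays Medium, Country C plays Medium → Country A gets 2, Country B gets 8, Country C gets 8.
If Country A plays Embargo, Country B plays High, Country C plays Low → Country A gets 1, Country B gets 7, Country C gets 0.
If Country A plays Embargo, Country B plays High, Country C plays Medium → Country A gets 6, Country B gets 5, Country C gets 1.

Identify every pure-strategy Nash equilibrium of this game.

(High, Low, Low): Country A can switch to Embargo (4 → 8). Not NE.
(High, Low, Medium): Country B can switch to Medium (2 → 9). Not NE.
(High, Medium, Low): Country B can switch to Low (4 → 7). Not NE.
(High, Medium, Medium): Country C can switch to Low (3 → 5). Not NE.
(High, High, Low): Country B can switch to Low (3 → 7). Not NE.
(High, High, Medium): Country A can switch to Embargo (0 → 6). Not NE.
(Embargo, Low, Low): Country B can switch to Medium (1 → 2). Not NE.
(Embargo, Low, Medium): Country A can switch to High (4 → 9). Not NE.
(Embargo, Medium, Low): Country A can switch to High (3 → 9). Not NE.
(Embargo, Medium, Medium): Country A can switch to High (2 → 7). Not NE.
(Embargo, High, Low): Country A can switch to High (1 → 2). Not NE.
(Embargo, High, Medium): Country B can switch to Medium (5 → 8). Not NE.

This game has no pure Nash equilibrium.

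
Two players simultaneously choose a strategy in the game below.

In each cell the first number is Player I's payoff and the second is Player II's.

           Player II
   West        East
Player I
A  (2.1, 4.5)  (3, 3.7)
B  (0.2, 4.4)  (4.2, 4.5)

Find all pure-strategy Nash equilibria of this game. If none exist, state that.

Pure-strategy Nash equilibria: (A, West); (B, East)

Player I against West: payoffs 2.1, 0.2 → best response A.
Player I against East: payoffs 3, 4.2 → best response B.
Player II against A: payoffs 4.5, 3.7 → best response West.
Player II against B: payoffs 4.4, 4.5 → best response East.
Mutual best responses: (A, West); (B, East).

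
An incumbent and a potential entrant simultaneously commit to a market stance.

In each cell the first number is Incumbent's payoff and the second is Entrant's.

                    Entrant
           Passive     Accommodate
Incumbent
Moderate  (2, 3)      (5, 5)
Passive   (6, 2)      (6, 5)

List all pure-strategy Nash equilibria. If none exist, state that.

(Passive, Accommodate)

Incumbent against Passive: payoffs 2, 6 → best response Passive.
Incumbent against Accommodate: payoffs 5, 6 → best response Passive.
Entrant against Moderate: payoffs 3, 5 → best response Accommodate.
Entrant against Passive: payoffs 2, 5 → best response Accommodate.
Mutual best responses: (Passive, Accommodate).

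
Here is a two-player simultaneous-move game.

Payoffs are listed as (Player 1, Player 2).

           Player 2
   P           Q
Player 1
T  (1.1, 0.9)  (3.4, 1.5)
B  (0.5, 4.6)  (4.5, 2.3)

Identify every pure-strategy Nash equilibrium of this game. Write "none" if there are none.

none

Player 1 against P: payoffs 1.1, 0.5 → best response T.
Player 1 against Q: payoffs 3.4, 4.5 → best response B.
Player 2 against T: payoffs 0.9, 1.5 → best response Q.
Player 2 against B: payoffs 4.6, 2.3 → best response P.
No profile is a mutual best response for all players.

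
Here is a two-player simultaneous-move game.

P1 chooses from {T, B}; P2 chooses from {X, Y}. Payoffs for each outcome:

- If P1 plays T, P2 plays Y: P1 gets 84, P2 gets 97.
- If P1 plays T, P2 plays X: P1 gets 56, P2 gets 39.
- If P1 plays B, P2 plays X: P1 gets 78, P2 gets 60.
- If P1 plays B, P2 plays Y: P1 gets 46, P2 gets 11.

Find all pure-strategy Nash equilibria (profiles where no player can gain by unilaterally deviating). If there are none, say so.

P1 against X: payoffs 56, 78 → best response B.
P1 against Y: payoffs 84, 46 → best response T.
P2 against T: payoffs 39, 97 → best response Y.
P2 against B: payoffs 60, 11 → best response X.
Mutual best responses: (T, Y); (B, X).

The pure Nash equilibria are (T, Y) and (B, X).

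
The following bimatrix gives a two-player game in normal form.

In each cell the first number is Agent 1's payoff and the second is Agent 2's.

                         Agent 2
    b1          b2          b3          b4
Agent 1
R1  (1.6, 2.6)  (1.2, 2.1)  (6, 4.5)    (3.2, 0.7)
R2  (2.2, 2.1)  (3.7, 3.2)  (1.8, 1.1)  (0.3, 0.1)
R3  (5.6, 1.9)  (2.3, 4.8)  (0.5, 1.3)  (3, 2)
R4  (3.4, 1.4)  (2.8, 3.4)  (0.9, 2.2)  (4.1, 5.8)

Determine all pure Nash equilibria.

(R1, b3); (R2, b2); (R4, b4)

Agent 1 against b1: payoffs 1.6, 2.2, 5.6, 3.4 → best response R3.
Agent 1 against b2: payoffs 1.2, 3.7, 2.3, 2.8 → best response R2.
Agent 1 against b3: payoffs 6, 1.8, 0.5, 0.9 → best response R1.
Agent 1 against b4: payoffs 3.2, 0.3, 3, 4.1 → best response R4.
Agent 2 against R1: payoffs 2.6, 2.1, 4.5, 0.7 → best response b3.
Agent 2 against R2: payoffs 2.1, 3.2, 1.1, 0.1 → best response b2.
Agent 2 against R3: payoffs 1.9, 4.8, 1.3, 2 → best response b2.
Agent 2 against R4: payoffs 1.4, 3.4, 2.2, 5.8 → best response b4.
Mutual best responses: (R1, b3); (R2, b2); (R4, b4).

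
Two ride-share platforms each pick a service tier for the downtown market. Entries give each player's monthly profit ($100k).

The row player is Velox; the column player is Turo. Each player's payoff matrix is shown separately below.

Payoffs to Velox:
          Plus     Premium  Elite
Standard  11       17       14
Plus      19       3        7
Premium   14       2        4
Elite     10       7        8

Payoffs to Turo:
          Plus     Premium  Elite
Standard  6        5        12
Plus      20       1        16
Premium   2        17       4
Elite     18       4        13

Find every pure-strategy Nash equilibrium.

The pure Nash equilibria are (Standard, Elite) and (Plus, Plus).

(Standard, Plus): Velox can switch to Plus (11 → 19). Not NE.
(Standard, Premium): Turo can switch to Plus (5 → 6). Not NE.
(Standard, Elite): Velox gets 14, best alternative 8; Turo gets 12, best alternative 6. No profitable deviation — NE.
(Plus, Plus): Velox gets 19, best alternative 14; Turo gets 20, best alternative 16. No profitable deviation — NE.
(Plus, Premium): Velox can switch to Standard (3 → 17). Not NE.
(Plus, Elite): Velox can switch to Standard (7 → 14). Not NE.
(Premium, Plus): Velox can switch to Plus (14 → 19). Not NE.
(Premium, Premium): Velox can switch to Standard (2 → 17). Not NE.
(The remaining 4 profiles each have a profitable deviation by the same check.)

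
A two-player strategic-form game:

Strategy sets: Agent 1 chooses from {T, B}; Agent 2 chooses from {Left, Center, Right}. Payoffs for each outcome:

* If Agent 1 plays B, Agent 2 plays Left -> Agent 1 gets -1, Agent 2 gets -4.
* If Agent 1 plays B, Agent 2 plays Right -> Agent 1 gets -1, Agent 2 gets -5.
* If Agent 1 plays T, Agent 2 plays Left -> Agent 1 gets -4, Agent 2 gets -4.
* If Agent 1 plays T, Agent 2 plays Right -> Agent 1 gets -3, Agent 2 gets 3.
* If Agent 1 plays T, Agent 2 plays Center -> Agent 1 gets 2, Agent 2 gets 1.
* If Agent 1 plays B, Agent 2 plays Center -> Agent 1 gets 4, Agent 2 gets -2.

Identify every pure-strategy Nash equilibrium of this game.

Mark each player's best response to every combination of opponents' strategies; a profile where every player is best-responding is a pure Nash equilibrium.
Agent 1 against Left: payoffs -4, -1 → best response B.
Agent 1 against Center: payoffs 2, 4 → best response B.
Agent 1 against Right: payoffs -3, -1 → best response B.
Agent 2 against T: payoffs -4, 1, 3 → best response Right.
Agent 2 against B: payoffs -4, -2, -5 → best response Center.
Mutual best responses: (B, Center).

(B, Center)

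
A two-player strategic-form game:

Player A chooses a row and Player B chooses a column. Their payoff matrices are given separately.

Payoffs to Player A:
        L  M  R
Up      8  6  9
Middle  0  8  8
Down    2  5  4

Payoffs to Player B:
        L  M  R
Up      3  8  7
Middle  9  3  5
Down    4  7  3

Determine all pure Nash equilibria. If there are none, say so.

No pure-strategy Nash equilibrium.

(Up, L): Player B can switch to M (3 → 8). Not NE.
(Up, M): Player A can switch to Middle (6 → 8). Not NE.
(Up, R): Player B can switch to M (7 → 8). Not NE.
(Middle, L): Player A can switch to Up (0 → 8). Not NE.
(Middle, M): Player B can switch to L (3 → 9). Not NE.
(Middle, R): Player A can switch to Up (8 → 9). Not NE.
(Down, L): Player A can switch to Up (2 → 8). Not NE.
(Down, M): Player A can switch to Up (5 → 6). Not NE.
(The remaining 1 profile has a profitable deviation by the same check.)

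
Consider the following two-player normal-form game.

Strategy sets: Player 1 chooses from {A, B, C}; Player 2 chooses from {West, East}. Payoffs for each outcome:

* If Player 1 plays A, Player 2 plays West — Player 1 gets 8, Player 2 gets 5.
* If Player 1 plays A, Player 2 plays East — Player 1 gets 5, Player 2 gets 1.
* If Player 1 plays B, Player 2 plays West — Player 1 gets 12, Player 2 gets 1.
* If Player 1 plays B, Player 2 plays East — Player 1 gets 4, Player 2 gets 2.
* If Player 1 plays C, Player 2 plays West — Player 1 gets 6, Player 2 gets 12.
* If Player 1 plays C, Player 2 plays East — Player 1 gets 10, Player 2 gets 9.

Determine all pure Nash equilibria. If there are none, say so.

There is no pure-strategy Nash equilibrium.

Mark each player's best response to every combination of opponents' strategies; a profile where every player is best-responding is a pure Nash equilibrium.
Player 1 against West: payoffs 8, 12, 6 → best response B.
Player 1 against East: payoffs 5, 4, 10 → best response C.
Player 2 against A: payoffs 5, 1 → best response West.
Player 2 against B: payoffs 1, 2 → best response East.
Player 2 against C: payoffs 12, 9 → best response West.
No profile is a mutual best response for all players.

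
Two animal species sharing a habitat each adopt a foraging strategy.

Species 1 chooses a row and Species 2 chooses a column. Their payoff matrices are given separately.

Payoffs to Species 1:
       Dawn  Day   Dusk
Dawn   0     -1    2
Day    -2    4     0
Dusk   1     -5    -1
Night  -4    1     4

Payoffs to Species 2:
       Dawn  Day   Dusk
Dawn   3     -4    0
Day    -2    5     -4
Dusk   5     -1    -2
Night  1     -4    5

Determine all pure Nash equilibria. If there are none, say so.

For each player, find the best response to each opponent profile; mutual best responses are the pure NE.
Species 1 against Dawn: payoffs 0, -2, 1, -4 → best response Dusk.
Species 1 against Day: payoffs -1, 4, -5, 1 → best response Day.
Species 1 against Dusk: payoffs 2, 0, -1, 4 → best response Night.
Species 2 against Dawn: payoffs 3, -4, 0 → best response Dawn.
Species 2 against Day: payoffs -2, 5, -4 → best response Day.
Species 2 against Dusk: payoffs 5, -1, -2 → best response Dawn.
Species 2 against Night: payoffs 1, -4, 5 → best response Dusk.
Mutual best responses: (Day, Day); (Dusk, Dawn); (Night, Dusk).

The pure Nash equilibria are (Day, Day); (Dusk, Dawn); (Night, Dusk).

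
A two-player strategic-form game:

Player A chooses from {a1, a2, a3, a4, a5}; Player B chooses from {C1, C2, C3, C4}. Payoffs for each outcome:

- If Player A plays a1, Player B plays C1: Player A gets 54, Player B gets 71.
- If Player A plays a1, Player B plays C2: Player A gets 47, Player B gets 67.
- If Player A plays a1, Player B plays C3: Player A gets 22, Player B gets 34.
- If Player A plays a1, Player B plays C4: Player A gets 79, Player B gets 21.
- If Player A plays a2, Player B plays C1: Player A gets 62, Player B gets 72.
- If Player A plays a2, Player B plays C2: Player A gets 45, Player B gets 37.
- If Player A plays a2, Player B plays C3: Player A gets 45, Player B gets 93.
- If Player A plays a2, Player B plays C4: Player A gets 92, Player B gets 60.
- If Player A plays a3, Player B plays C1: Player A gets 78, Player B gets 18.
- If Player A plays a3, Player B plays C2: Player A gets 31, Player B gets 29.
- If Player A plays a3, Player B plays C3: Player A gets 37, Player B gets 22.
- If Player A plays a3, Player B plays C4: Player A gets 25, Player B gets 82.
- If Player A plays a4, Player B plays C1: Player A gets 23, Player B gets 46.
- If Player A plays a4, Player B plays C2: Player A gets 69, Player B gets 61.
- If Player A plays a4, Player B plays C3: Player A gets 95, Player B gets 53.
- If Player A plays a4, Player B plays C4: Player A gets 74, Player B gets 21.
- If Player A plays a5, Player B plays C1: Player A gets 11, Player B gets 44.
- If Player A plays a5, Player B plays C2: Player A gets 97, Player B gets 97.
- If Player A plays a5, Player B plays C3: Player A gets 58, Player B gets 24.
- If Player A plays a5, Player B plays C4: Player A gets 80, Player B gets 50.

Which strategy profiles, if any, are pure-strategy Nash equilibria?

For each player, find the best response to each opponent profile; mutual best responses are the pure NE.
Player A against C1: payoffs 54, 62, 78, 23, 11 → best response a3.
Player A against C2: payoffs 47, 45, 31, 69, 97 → best response a5.
Player A against C3: payoffs 22, 45, 37, 95, 58 → best response a4.
Player A against C4: payoffs 79, 92, 25, 74, 80 → best response a2.
Player B against a1: payoffs 71, 67, 34, 21 → best response C1.
Player B against a2: payoffs 72, 37, 93, 60 → best response C3.
Player B against a3: payoffs 18, 29, 22, 82 → best response C4.
Player B against a4: payoffs 46, 61, 53, 21 → best response C2.
Player B against a5: payoffs 44, 97, 24, 50 → best response C2.
Mutual best responses: (a5, C2).

Pure NE: (a5, C2)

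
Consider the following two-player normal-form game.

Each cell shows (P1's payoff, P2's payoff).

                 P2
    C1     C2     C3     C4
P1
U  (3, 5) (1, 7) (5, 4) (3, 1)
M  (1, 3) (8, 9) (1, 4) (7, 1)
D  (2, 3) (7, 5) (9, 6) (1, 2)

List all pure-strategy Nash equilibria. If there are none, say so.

(M, C2); (D, C3)

(U, C1): P2 can switch to C2 (5 → 7). Not NE.
(U, C2): P1 can switch to M (1 → 8). Not NE.
(U, C3): P1 can switch to D (5 → 9). Not NE.
(U, C4): P1 can switch to M (3 → 7). Not NE.
(M, C1): P1 can switch to U (1 → 3). Not NE.
(M, C2): P1 gets 8, best alternative 7; P2 gets 9, best alternative 4. No profitable deviation — NE.
(M, C3): P1 can switch to U (1 → 5). Not NE.
(M, C4): P2 can switch to C1 (1 → 3). Not NE.
(D, C1): P1 can switch to U (2 → 3). Not NE.
(D, C2): P1 can switch to M (7 → 8). Not NE.
(D, C3): P1 gets 9, best alternative 5; P2 gets 6, best alternative 5. No profitable deviation — NE.
(D, C4): P1 can switch to U (1 → 3). Not NE.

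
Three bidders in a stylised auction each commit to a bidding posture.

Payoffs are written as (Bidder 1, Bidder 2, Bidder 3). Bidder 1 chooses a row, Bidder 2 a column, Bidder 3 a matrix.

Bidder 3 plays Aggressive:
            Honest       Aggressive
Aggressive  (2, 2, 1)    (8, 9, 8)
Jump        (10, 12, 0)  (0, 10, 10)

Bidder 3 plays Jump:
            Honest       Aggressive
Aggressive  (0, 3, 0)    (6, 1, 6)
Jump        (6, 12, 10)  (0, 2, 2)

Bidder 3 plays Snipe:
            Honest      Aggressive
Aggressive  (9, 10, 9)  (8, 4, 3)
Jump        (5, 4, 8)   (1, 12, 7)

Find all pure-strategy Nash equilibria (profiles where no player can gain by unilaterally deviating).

Bidder 1 against (Honest, Aggressive): payoffs 2, 10 → best response Jump.
Bidder 1 against (Honest, Jump): payoffs 0, 6 → best response Jump.
Bidder 1 against (Honest, Snipe): payoffs 9, 5 → best response Aggressive.
Bidder 1 against (Aggressive, Aggressive): payoffs 8, 0 → best response Aggressive.
Bidder 1 against (Aggressive, Jump): payoffs 6, 0 → best response Aggressive.
Bidder 1 against (Aggressive, Snipe): payoffs 8, 1 → best response Aggressive.
Bidder 2 against (Aggressive, Aggressive): payoffs 2, 9 → best response Aggressive.
Bidder 2 against (Aggressive, Jump): payoffs 3, 1 → best response Honest.
Bidder 2 against (Aggressive, Snipe): payoffs 10, 4 → best response Honest.
Bidder 2 against (Jump, Aggressive): payoffs 12, 10 → best response Honest.
Bidder 2 against (Jump, Jump): payoffs 12, 2 → best response Honest.
Bidder 2 against (Jump, Snipe): payoffs 4, 12 → best response Aggressive.
Bidder 3 against (Aggressive, Honest): payoffs 1, 0, 9 → best response Snipe.
Bidder 3 against (Aggressive, Aggressive): payoffs 8, 6, 3 → best response Aggressive.
Bidder 3 against (Jump, Honest): payoffs 0, 10, 8 → best response Jump.
Bidder 3 against (Jump, Aggressive): payoffs 10, 2, 7 → best response Aggressive.
Mutual best responses: (Aggressive, Honest, Snipe); (Aggressive, Aggressive, Aggressive); (Jump, Honest, Jump).

(Aggressive, Honest, Snipe); (Aggressive, Aggressive, Aggressive); (Jump, Honest, Jump)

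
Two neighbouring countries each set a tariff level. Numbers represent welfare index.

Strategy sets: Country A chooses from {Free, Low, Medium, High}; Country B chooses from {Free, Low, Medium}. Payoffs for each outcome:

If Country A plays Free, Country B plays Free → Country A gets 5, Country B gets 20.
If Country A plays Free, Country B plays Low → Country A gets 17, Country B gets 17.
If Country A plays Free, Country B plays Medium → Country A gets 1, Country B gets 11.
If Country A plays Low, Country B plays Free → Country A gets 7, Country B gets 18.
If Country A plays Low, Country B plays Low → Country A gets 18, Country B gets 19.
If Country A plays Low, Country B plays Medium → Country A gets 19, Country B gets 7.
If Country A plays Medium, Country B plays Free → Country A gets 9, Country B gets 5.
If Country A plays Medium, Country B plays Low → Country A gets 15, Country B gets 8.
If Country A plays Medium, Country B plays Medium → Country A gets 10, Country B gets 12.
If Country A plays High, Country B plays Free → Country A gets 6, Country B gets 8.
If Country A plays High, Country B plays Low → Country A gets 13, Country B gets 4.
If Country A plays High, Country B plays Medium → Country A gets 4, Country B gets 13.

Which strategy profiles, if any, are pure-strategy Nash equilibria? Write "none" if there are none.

Country A against Free: payoffs 5, 7, 9, 6 → best response Medium.
Country A against Low: payoffs 17, 18, 15, 13 → best response Low.
Country A against Medium: payoffs 1, 19, 10, 4 → best response Low.
Country B against Free: payoffs 20, 17, 11 → best response Free.
Country B against Low: payoffs 18, 19, 7 → best response Low.
Country B against Medium: payoffs 5, 8, 12 → best response Medium.
Country B against High: payoffs 8, 4, 13 → best response Medium.
Mutual best responses: (Low, Low).

The unique pure-strategy Nash equilibrium is (Low, Low).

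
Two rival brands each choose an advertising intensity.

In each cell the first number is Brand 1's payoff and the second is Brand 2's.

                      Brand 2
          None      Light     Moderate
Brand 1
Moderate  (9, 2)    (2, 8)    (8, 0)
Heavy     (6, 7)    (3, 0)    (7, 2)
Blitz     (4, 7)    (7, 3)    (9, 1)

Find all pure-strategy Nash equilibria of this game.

There is no pure-strategy Nash equilibrium.

Brand 1 against None: payoffs 9, 6, 4 → best response Moderate.
Brand 1 against Light: payoffs 2, 3, 7 → best response Blitz.
Brand 1 against Moderate: payoffs 8, 7, 9 → best response Blitz.
Brand 2 against Moderate: payoffs 2, 8, 0 → best response Light.
Brand 2 against Heavy: payoffs 7, 0, 2 → best response None.
Brand 2 against Blitz: payoffs 7, 3, 1 → best response None.
No profile is a mutual best response for all players.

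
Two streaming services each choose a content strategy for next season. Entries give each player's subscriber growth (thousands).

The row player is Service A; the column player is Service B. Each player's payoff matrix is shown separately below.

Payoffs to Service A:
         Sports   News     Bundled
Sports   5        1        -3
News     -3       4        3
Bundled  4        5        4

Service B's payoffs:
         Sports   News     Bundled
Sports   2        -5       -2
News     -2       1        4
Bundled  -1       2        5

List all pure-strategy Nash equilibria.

The pure Nash equilibria are (Sports, Sports) and (Bundled, Bundled).

For each player, find the best response to each opponent profile; mutual best responses are the pure NE.
Service A against Sports: payoffs 5, -3, 4 → best response Sports.
Service A against News: payoffs 1, 4, 5 → best response Bundled.
Service A against Bundled: payoffs -3, 3, 4 → best response Bundled.
Service B against Sports: payoffs 2, -5, -2 → best response Sports.
Service B against News: payoffs -2, 1, 4 → best response Bundled.
Service B against Bundled: payoffs -1, 2, 5 → best response Bundled.
Mutual best responses: (Sports, Sports); (Bundled, Bundled).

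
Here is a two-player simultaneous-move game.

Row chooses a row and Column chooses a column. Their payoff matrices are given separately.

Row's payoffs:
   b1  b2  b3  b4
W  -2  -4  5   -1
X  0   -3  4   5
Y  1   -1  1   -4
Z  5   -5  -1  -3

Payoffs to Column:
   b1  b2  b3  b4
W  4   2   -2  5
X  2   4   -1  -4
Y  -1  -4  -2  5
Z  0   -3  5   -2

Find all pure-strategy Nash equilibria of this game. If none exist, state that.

For each player, find the best response to each opponent profile; mutual best responses are the pure NE.
Row against b1: payoffs -2, 0, 1, 5 → best response Z.
Row against b2: payoffs -4, -3, -1, -5 → best response Y.
Row against b3: payoffs 5, 4, 1, -1 → best response W.
Row against b4: payoffs -1, 5, -4, -3 → best response X.
Column against W: payoffs 4, 2, -2, 5 → best response b4.
Column against X: payoffs 2, 4, -1, -4 → best response b2.
Column against Y: payoffs -1, -4, -2, 5 → best response b4.
Column against Z: payoffs 0, -3, 5, -2 → best response b3.
No profile is a mutual best response for all players.

There is no pure-strategy Nash equilibrium.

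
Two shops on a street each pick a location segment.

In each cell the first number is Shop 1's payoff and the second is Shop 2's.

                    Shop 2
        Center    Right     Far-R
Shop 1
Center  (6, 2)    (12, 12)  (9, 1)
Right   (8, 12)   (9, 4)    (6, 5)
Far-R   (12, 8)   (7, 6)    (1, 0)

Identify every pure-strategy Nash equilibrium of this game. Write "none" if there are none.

(Center, Right), (Far-R, Center)

Shop 1 against Center: payoffs 6, 8, 12 → best response Far-R.
Shop 1 against Right: payoffs 12, 9, 7 → best response Center.
Shop 1 against Far-R: payoffs 9, 6, 1 → best response Center.
Shop 2 against Center: payoffs 2, 12, 1 → best response Right.
Shop 2 against Right: payoffs 12, 4, 5 → best response Center.
Shop 2 against Far-R: payoffs 8, 6, 0 → best response Center.
Mutual best responses: (Center, Right); (Far-R, Center).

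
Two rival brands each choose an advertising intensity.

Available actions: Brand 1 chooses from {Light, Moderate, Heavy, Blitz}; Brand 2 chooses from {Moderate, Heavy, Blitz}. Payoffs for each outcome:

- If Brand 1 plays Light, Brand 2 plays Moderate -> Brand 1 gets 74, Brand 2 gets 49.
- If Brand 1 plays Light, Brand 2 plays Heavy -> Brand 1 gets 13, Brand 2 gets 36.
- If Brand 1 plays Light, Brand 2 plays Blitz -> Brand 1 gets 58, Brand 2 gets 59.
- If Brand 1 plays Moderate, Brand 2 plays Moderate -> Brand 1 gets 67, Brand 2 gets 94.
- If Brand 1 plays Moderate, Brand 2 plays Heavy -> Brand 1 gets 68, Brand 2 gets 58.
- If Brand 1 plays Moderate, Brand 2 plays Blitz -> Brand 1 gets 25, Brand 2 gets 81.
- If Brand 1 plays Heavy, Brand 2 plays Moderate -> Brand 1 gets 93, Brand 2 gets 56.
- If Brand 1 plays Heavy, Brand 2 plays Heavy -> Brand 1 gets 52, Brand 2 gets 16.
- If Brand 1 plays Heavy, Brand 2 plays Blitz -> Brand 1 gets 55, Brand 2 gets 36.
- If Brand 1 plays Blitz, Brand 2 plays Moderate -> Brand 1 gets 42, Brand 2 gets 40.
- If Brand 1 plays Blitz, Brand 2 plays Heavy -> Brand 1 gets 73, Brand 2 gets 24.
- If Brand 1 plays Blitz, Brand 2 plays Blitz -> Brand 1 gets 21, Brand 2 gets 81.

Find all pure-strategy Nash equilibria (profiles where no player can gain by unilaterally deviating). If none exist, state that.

(Light, Moderate): Brand 1 can switch to Heavy (74 → 93). Not NE.
(Light, Heavy): Brand 1 can switch to Moderate (13 → 68). Not NE.
(Light, Blitz): Brand 1 gets 58, best alternative 55; Brand 2 gets 59, best alternative 49. No profitable deviation — NE.
(Moderate, Moderate): Brand 1 can switch to Light (67 → 74). Not NE.
(Moderate, Heavy): Brand 1 can switch to Blitz (68 → 73). Not NE.
(Moderate, Blitz): Brand 1 can switch to Light (25 → 58). Not NE.
(Heavy, Moderate): Brand 1 gets 93, best alternative 74; Brand 2 gets 56, best alternative 36. No profitable deviation — NE.
(Heavy, Heavy): Brand 1 can switch to Moderate (52 → 68). Not NE.
(Heavy, Blitz): Brand 1 can switch to Light (55 → 58). Not NE.
(Blitz, Moderate): Brand 1 can switch to Light (42 → 74). Not NE.
(Blitz, Heavy): Brand 2 can switch to Moderate (24 → 40). Not NE.
(Blitz, Blitz): Brand 1 can switch to Light (21 → 58). Not NE.

The pure Nash equilibria are (Light, Blitz) and (Heavy, Moderate).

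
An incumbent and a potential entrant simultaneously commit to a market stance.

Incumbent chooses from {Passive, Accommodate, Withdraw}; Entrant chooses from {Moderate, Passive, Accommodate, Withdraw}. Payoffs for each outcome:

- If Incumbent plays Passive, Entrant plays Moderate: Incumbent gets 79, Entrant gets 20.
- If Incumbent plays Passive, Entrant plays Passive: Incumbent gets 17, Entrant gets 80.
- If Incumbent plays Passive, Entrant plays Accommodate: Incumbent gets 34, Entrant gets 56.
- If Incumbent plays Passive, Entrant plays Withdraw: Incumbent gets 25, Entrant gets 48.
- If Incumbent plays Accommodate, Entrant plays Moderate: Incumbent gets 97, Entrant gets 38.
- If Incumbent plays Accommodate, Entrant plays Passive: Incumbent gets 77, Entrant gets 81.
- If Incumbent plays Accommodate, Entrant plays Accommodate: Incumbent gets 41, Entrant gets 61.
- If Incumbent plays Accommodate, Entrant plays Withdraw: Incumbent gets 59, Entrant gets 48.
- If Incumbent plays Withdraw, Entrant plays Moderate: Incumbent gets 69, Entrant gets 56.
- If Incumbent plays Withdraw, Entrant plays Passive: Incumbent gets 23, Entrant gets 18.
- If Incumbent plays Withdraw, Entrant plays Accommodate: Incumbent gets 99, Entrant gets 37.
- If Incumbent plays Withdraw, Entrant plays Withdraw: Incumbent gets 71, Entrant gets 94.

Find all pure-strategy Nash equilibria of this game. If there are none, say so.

(Passive, Moderate): Incumbent can switch to Accommodate (79 → 97). Not NE.
(Passive, Passive): Incumbent can switch to Accommodate (17 → 77). Not NE.
(Passive, Accommodate): Incumbent can switch to Accommodate (34 → 41). Not NE.
(Passive, Withdraw): Incumbent can switch to Accommodate (25 → 59). Not NE.
(Accommodate, Moderate): Entrant can switch to Passive (38 → 81). Not NE.
(Accommodate, Passive): Incumbent gets 77, best alternative 23; Entrant gets 81, best alternative 61. No profitable deviation — NE.
(Accommodate, Accommodate): Incumbent can switch to Withdraw (41 → 99). Not NE.
(Withdraw, Withdraw): Incumbent gets 71, best alternative 59; Entrant gets 94, best alternative 56. No profitable deviation — NE.
(The remaining 4 profiles each have a profitable deviation by the same check.)

The pure Nash equilibria are (Accommodate, Passive); (Withdraw, Withdraw).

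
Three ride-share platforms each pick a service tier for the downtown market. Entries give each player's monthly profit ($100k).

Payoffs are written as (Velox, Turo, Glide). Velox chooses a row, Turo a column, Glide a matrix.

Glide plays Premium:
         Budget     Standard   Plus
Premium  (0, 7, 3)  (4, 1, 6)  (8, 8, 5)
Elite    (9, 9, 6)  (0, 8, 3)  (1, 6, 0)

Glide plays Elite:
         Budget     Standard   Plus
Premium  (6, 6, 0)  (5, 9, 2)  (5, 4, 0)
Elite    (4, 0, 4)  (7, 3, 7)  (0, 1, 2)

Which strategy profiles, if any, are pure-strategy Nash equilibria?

The pure Nash equilibria are (Premium, Plus, Premium) and (Elite, Budget, Premium) and (Elite, Standard, Elite).

(Premium, Budget, Premium): Velox can switch to Elite (0 → 9). Not NE.
(Premium, Budget, Elite): Turo can switch to Standard (6 → 9). Not NE.
(Premium, Standard, Premium): Turo can switch to Budget (1 → 7). Not NE.
(Premium, Standard, Elite): Velox can switch to Elite (5 → 7). Not NE.
(Premium, Plus, Premium): Velox gets 8, best alternative 1; Turo gets 8, best alternative 7; Glide gets 5, best alternative 0. No profitable deviation — NE.
(Premium, Plus, Elite): Turo can switch to Budget (4 → 6). Not NE.
(Elite, Budget, Premium): Velox gets 9, best alternative 0; Turo gets 9, best alternative 8; Glide gets 6, best alternative 4. No profitable deviation — NE.
(Elite, Budget, Elite): Velox can switch to Premium (4 → 6). Not NE.
(Elite, Standard, Premium): Velox can switch to Premium (0 → 4). Not NE.
(Elite, Standard, Elite): Velox gets 7, best alternative 5; Turo gets 3, best alternative 1; Glide gets 7, best alternative 3. No profitable deviation — NE.
(Elite, Plus, Premium): Velox can switch to Premium (1 → 8). Not NE.
(Elite, Plus, Elite): Velox can switch to Premium (0 → 5). Not NE.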